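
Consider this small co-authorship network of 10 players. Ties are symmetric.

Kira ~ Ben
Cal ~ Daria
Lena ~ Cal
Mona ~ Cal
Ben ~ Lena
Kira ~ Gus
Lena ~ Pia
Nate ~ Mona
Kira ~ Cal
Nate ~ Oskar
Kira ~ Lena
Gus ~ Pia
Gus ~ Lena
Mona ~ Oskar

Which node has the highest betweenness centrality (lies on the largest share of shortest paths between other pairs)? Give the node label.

Cal

Unnormalized betweenness of each node: Ben:0, Cal:23, Daria:0, Gus:1/2, Kira:11/2, Lena:12, Mona:14, Nate:0, Oskar:0, Pia:0.
Cal has the largest value, 23, making it the main broker — the node through which the most shortest paths run.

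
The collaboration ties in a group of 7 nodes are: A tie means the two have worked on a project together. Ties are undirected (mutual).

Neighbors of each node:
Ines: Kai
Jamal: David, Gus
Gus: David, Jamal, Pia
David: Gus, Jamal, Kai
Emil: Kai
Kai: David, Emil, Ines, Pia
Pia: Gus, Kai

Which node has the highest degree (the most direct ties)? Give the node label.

Kai

Degrees — David:3, Emil:1, Gus:3, Ines:1, Jamal:2, Kai:4, Pia:2.
The maximum is 4, attained only by Kai.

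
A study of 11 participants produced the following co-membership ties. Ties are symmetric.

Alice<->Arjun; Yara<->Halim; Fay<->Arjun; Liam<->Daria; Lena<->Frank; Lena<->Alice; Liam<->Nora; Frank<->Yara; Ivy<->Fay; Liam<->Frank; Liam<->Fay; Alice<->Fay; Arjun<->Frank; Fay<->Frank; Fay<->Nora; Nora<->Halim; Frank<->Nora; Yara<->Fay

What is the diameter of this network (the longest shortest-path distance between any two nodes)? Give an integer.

3

Eccentricity of each node (its greatest distance to any other): Alice:3, Arjun:3, Daria:3, Fay:2, Frank:2, Halim:3, Ivy:3, Lena:3, Liam:2, Nora:2, Yara:3.
The maximum eccentricity is 3, realized for instance by the pair Lena–Halim via Lena – Frank – Yara – Halim. So the diameter is 3.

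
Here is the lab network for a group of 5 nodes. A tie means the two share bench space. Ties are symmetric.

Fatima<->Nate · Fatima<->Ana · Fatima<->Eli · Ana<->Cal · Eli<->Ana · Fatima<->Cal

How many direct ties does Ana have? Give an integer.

3

Ana is directly tied to Cal, Eli, and Fatima. That is 3 neighbors, so the degree of Ana is 3.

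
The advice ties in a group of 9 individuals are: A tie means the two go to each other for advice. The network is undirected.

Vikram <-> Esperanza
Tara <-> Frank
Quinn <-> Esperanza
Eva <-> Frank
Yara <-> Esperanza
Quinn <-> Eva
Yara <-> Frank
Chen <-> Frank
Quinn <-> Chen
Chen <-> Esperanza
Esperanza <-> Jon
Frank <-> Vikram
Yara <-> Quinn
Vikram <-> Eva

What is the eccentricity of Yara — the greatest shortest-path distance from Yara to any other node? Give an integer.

2

Distances from Yara: Chen:2, Esperanza:1, Eva:2, Frank:1, Jon:2, Quinn:1, Tara:2, Vikram:2.
The largest is 2 (to Eva, Chen, Tara, Vikram, and Jon), so the eccentricity of Yara is 2.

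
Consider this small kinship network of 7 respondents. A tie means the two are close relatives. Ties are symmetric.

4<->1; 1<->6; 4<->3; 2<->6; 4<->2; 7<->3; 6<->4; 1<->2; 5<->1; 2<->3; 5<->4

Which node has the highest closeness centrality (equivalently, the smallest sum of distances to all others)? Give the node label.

4

Farness (sum of distances to all others) for each node — 1:9, 2:8, 3:9, 4:7, 5:11, 6:10, 7:14.
The smallest farness is 7, for 4, so 4 has the highest closeness.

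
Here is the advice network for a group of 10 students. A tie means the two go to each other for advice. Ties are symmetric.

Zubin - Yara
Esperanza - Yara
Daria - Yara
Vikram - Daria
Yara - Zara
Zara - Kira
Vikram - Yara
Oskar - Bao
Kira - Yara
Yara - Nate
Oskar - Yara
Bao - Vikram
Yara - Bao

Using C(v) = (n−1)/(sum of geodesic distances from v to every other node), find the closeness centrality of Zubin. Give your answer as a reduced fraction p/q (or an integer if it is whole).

9/17

Distances from Zubin: Bao:2, Daria:2, Esperanza:2, Kira:2, Nate:2, Oskar:2, Vikram:2, Yara:1, Zara:2. Sum = 17.
n = 10, so closeness = 9/17.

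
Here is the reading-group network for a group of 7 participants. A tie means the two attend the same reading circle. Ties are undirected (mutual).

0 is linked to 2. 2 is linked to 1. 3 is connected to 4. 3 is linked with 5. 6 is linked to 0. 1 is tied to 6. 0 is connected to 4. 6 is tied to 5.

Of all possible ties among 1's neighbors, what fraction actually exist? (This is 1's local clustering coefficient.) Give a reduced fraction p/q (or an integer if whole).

1's neighbors: 2 and 6 (k = 2).
Possible neighbor pairs: C(2,2) = 1. Edges among them: none → e = 0.
Clustering(1) = 0/1.

0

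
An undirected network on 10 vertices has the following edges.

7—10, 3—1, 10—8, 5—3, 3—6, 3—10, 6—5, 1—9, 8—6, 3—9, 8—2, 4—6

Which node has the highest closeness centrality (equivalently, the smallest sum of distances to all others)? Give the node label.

Farness (sum of distances to all others) for each node — 1:21, 2:25, 3:14, 4:23, 5:18, 6:15, 7:24, 8:17, 9:21, 10:16.
The smallest farness is 14, for 3, so 3 has the highest closeness.

3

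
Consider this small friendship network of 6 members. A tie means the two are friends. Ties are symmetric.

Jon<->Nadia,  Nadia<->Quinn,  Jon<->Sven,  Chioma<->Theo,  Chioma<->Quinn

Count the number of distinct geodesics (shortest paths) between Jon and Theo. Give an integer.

The shortest distance is 4, and the only length-4 path is Jon–Nadia–Quinn–Chioma–Theo. So there is exactly 1 shortest path.

1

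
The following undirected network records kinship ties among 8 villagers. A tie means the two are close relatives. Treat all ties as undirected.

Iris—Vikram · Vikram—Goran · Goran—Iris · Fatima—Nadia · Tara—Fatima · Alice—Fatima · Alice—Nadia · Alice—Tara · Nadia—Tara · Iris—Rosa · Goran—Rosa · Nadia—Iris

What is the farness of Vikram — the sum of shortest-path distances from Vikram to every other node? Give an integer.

15

Distances from Vikram: Alice:3, Fatima:3, Goran:1, Iris:1, Nadia:2, Rosa:2, Tara:3.
Sum = 3 + 3 + 1 + 1 + 2 + 2 + 3 = 15.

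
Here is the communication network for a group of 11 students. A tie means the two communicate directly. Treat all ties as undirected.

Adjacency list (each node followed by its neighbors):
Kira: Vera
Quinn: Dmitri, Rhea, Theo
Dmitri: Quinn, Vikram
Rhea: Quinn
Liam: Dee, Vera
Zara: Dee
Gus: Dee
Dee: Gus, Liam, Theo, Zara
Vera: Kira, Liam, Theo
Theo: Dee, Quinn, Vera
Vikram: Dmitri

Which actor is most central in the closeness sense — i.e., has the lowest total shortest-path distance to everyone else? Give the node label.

Theo

Farness (sum of distances to all others) for each node — Dee:21, Dmitri:28, Gus:30, Kira:32, Liam:26, Quinn:21, Rhea:30, Theo:18, Vera:23, Vikram:37, Zara:30.
The smallest farness is 18, for Theo, so Theo has the highest closeness.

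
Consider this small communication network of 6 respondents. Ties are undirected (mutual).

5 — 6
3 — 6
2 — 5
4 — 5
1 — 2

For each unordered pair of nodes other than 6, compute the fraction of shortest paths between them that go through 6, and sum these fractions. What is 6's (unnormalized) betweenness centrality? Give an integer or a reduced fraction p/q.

4

Pairs whose geodesics pass through 6 — 1–3: 1; 3–4: 1; 3–5: 1; 3–2: 1.
All other pairs contribute 0.
Summing the contributions gives betweenness(6) = 4.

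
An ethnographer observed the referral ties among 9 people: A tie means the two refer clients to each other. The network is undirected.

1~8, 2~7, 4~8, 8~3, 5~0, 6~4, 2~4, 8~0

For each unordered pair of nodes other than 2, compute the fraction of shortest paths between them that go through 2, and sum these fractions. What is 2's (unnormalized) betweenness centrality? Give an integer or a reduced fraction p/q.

7

Pairs whose geodesics pass through 2 — 4–7: 1; 8–7: 1; 6–7: 1; 7–3: 1; 7–0: 1; 7–1: 1; 7–5: 1.
All other pairs contribute 0.
Summing the contributions gives betweenness(2) = 7.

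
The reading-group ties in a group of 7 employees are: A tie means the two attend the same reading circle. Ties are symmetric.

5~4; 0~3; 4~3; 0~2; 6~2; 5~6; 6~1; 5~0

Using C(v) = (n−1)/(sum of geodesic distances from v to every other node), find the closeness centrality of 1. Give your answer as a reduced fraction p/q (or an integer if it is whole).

Distances from 1: 0:3, 2:2, 3:4, 4:3, 5:2, 6:1. Sum = 15.
n = 7, so closeness = 6/15 = 2/5.

2/5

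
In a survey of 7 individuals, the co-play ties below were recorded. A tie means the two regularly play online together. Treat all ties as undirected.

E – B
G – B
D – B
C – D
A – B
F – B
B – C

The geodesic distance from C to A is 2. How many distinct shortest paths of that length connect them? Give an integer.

1

The shortest distance is 2, and the only length-2 path is C–B–A. So there is exactly 1 shortest path.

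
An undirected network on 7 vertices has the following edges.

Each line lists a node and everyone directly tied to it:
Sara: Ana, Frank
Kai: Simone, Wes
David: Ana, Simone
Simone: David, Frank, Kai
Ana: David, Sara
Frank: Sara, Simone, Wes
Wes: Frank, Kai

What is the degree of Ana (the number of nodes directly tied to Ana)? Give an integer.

Ana is directly tied to David and Sara. That is 2 neighbors, so the degree of Ana is 2.

2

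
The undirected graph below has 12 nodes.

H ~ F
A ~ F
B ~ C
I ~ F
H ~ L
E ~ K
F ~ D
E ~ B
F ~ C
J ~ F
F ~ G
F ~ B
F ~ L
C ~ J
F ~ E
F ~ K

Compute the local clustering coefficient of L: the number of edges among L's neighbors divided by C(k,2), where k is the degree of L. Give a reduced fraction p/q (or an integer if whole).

1

L's neighbors: F and H (k = 2).
Possible neighbor pairs: C(2,2) = 1. Edges among them: F–H → e = 1.
Clustering(L) = 1/1.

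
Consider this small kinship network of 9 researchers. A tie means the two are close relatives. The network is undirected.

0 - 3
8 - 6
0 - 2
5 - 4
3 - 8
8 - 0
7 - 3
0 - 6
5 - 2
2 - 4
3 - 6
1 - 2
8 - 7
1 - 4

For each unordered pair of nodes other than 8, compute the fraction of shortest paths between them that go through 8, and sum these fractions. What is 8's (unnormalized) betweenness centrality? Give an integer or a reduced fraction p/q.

Pairs whose geodesics pass through 8 — 6–7: 1/2; 0–7: 1/2; 7–5: 1/2; 7–4: 1/2; 7–1: 1/2; 7–2: 1/2.
All other pairs contribute 0.
Summing the contributions gives betweenness(8) = 3.

3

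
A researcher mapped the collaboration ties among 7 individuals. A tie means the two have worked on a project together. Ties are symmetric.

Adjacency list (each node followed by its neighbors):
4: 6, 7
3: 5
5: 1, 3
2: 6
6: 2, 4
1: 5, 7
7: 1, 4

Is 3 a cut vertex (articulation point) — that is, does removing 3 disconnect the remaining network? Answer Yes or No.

Even without 3, every remaining node can still reach every other (the residual graph is connected), so 3 is not a cut vertex.

No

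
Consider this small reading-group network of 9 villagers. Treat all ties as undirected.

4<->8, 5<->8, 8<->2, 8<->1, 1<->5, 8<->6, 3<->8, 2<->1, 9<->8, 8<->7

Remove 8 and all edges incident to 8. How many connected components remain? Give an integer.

Without 8, the remaining ties split the others into: {6}; {1, 2, 5}; {9}; {7}; {3}; {4}.
That's 6 separate components.

6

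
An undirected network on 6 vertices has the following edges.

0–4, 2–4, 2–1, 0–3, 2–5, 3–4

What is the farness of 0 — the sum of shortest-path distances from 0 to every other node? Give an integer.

Distances from 0: 1:3, 2:2, 3:1, 4:1, 5:3.
Sum = 3 + 2 + 1 + 1 + 3 = 10.

10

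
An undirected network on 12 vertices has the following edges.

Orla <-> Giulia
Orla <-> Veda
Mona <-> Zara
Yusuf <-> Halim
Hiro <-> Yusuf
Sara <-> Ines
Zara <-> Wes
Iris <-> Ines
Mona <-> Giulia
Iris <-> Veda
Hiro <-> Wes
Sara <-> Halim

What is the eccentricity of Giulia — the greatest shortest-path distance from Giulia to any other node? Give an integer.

6

Distances from Giulia: Halim:6, Hiro:4, Ines:4, Iris:3, Mona:1, Orla:1, Sara:5, Veda:2, Wes:3, Yusuf:5, Zara:2.
The largest is 6 (to Halim), so the eccentricity of Giulia is 6.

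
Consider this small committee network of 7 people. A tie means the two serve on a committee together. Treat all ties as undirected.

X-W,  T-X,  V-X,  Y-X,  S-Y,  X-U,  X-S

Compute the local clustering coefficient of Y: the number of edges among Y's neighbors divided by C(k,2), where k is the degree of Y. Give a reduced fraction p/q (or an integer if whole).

Y's neighbors: S and X (k = 2).
Possible neighbor pairs: C(2,2) = 1. Edges among them: S–X → e = 1.
Clustering(Y) = 1/1.

1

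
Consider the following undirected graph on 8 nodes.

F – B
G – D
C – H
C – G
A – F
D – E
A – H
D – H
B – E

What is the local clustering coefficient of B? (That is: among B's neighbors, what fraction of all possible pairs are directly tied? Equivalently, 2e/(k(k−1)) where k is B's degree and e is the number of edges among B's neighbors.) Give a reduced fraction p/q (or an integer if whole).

0

B's neighbors: E and F (k = 2).
Possible neighbor pairs: C(2,2) = 1. Edges among them: none → e = 0.
Clustering(B) = 0/1.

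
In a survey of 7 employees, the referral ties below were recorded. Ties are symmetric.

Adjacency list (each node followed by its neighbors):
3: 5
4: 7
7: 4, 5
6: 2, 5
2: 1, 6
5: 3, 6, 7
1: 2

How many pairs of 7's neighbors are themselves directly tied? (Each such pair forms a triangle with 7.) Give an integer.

0

7's neighbors are 4 and 5, but none of them are tied to each other, so no triangle contains 7.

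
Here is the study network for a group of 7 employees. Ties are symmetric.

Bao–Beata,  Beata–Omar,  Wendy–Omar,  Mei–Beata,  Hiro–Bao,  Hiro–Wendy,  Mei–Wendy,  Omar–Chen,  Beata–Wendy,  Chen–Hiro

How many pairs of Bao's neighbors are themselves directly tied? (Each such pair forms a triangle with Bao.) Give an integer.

Bao's neighbors are Beata and Hiro, but none of them are tied to each other, so no triangle contains Bao.

0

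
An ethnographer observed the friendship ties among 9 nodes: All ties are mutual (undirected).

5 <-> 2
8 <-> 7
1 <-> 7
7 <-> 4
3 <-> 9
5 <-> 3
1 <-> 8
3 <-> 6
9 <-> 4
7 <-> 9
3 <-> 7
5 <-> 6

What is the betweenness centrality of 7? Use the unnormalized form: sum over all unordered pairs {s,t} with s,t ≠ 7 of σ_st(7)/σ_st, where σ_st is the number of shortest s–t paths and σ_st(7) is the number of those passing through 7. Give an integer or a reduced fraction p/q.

14

Pairs whose geodesics pass through 7 — 2–1: 1; 2–8: 1; 2–4: 1/2; 5–1: 1; 5–8: 1; 5–4: 1/2; 1–6: 1; 1–9: 1; 1–3: 1; 1–4: 1; 6–8: 1; 6–4: 1/2; 8–9: 1; 8–3: 1 … (+2 more pairs).
All other pairs contribute 0.
Summing the contributions gives betweenness(7) = 14.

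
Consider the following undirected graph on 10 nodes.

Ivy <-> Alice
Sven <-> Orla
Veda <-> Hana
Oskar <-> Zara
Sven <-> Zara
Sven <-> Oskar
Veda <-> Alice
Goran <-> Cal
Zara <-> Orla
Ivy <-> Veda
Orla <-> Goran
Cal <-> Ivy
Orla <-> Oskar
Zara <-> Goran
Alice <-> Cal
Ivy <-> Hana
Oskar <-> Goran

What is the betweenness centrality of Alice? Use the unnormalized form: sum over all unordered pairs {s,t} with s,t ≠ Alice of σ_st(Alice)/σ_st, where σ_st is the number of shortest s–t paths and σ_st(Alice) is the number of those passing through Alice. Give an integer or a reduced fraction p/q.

Pairs whose geodesics pass through Alice — Cal–Veda: 1/2; Veda–Sven: 3/6; Veda–Oskar: 1/2; Veda–Orla: 1/2; Veda–Goran: 1/2; Veda–Zara: 1/2.
All other pairs contribute 0.
Summing the contributions gives betweenness(Alice) = 3.

3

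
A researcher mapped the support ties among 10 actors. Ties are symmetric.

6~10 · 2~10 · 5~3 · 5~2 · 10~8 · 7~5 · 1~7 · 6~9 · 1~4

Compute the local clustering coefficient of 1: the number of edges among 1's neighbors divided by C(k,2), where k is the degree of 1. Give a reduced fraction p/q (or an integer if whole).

0

1's neighbors: 4 and 7 (k = 2).
Possible neighbor pairs: C(2,2) = 1. Edges among them: none → e = 0.
Clustering(1) = 0/1.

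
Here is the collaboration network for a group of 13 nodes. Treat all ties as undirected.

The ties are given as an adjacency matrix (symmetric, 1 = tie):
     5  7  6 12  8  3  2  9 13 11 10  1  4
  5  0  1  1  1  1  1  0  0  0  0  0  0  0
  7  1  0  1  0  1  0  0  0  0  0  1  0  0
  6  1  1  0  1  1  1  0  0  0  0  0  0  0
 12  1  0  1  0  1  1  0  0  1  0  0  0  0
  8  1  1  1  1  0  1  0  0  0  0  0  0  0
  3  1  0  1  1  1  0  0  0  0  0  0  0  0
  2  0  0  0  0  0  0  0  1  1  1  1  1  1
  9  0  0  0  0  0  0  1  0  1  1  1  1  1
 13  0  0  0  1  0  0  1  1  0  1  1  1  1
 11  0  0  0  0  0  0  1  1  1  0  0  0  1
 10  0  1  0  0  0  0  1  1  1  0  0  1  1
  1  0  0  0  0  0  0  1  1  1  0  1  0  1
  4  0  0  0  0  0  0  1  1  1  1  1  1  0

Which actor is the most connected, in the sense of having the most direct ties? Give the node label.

13

Degrees — 1:5, 2:6, 3:4, 4:6, 5:5, 6:5, 7:4, 8:5, 9:6, 10:6, 11:4, 12:5, 13:7.
The maximum is 7, attained only by 13.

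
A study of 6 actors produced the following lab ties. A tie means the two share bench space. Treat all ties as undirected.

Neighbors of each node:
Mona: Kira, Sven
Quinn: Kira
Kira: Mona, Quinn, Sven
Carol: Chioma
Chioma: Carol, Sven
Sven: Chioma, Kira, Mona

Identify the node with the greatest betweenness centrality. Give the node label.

Sven

Unnormalized betweenness of each node: Carol:0, Chioma:4, Kira:4, Mona:0, Quinn:0, Sven:6.
Sven has the largest value, 6, making it the main broker — the node through which the most shortest paths run.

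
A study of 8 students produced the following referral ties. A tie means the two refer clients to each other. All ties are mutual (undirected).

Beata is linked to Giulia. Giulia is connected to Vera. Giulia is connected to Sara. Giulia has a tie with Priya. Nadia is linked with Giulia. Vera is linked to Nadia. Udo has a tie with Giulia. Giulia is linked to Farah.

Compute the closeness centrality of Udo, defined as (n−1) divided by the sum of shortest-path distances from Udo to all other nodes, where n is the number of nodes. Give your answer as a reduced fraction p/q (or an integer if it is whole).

Distances from Udo: Beata:2, Farah:2, Giulia:1, Nadia:2, Priya:2, Sara:2, Vera:2. Sum = 13.
n = 8, so closeness = 7/13.

7/13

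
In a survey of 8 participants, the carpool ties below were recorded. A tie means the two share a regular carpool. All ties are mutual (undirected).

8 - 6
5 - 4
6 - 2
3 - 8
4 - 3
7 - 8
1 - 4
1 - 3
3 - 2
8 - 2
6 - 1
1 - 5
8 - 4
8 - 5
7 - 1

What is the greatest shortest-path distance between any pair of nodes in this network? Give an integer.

Eccentricity of each node (its greatest distance to any other): 1:2, 2:2, 3:2, 4:2, 5:2, 6:2, 7:2, 8:2.
The maximum eccentricity is 2, realized for instance by the pair 8–1 via 8 – 5 – 1. So the diameter is 2.

2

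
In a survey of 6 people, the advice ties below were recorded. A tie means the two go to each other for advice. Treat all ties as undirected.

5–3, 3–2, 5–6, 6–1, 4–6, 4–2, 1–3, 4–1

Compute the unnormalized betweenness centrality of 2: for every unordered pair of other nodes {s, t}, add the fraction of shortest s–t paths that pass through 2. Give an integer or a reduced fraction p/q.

Pairs whose geodesics pass through 2 — 4–3: 1/2.
All other pairs contribute 0.
Summing the contributions gives betweenness(2) = 1/2.

1/2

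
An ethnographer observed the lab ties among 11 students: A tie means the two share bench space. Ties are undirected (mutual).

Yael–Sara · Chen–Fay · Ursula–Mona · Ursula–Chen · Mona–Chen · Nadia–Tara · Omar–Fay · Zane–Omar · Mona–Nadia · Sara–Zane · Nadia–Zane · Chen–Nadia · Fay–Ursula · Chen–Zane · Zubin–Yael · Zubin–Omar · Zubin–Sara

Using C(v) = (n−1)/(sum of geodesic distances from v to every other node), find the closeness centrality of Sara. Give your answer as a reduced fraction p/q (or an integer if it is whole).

10/21

Distances from Sara: Chen:2, Fay:3, Mona:3, Nadia:2, Omar:2, Tara:3, Ursula:3, Yael:1, Zane:1, Zubin:1. Sum = 21.
n = 11, so closeness = 10/21.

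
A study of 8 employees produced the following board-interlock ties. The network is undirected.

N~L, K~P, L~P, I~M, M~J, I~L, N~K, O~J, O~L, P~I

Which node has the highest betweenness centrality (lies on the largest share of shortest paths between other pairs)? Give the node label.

Unnormalized betweenness of each node: I:29/6, J:1, K:1/2, L:26/3, M:11/6, N:4/3, O:19/6, P:11/3.
L has the largest value, 26/3, making it the main broker — the node through which the most shortest paths run.

L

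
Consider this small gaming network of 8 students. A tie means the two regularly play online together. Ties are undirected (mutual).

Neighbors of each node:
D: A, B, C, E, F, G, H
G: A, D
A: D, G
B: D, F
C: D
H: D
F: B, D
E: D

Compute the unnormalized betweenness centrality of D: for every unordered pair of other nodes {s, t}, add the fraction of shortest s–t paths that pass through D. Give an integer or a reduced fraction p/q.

Pairs whose geodesics pass through D — H–F: 1; H–G: 1; H–C: 1; H–B: 1; H–A: 1; H–E: 1; F–G: 1; F–C: 1; F–A: 1; F–E: 1; G–C: 1; G–B: 1; G–E: 1; C–B: 1 … (+5 more pairs).
All other pairs contribute 0.
Summing the contributions gives betweenness(D) = 19.

19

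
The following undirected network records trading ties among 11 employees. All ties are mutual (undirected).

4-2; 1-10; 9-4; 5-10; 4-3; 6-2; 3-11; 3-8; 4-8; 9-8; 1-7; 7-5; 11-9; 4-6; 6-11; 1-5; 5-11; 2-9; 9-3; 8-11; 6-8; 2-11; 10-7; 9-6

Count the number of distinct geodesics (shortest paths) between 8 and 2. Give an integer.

4

The shortest distance is 2. The length-2 paths are: 8–11–2; 8–9–2; 8–4–2; 8–6–2.
That gives 4 distinct shortest paths.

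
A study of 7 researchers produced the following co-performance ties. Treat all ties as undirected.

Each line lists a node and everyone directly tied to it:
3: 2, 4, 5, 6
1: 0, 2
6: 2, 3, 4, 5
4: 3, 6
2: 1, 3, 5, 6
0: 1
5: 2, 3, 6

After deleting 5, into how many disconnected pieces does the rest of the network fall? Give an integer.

1

5's neighbors (2, 3, and 6) remain reachable from one another through other ties, so the rest of the network stays in one piece.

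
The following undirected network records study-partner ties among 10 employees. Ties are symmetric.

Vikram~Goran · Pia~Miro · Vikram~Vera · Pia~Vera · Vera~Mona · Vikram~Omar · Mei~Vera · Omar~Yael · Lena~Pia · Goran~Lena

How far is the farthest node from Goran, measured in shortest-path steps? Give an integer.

3

Distances from Goran: Lena:1, Mei:3, Miro:3, Mona:3, Omar:2, Pia:2, Vera:2, Vikram:1, Yael:3.
The largest is 3 (to Yael, Mona, Mei, and Miro), so the eccentricity of Goran is 3.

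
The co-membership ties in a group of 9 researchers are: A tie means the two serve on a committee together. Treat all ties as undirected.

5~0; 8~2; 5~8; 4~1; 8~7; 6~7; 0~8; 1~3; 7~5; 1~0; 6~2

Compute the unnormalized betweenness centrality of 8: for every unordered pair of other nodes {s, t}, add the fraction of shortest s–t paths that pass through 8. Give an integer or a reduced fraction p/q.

Pairs whose geodesics pass through 8 — 2–5: 1; 2–3: 1; 2–7: 1/2; 2–1: 1; 2–4: 1; 2–0: 1; 6–3: 2/3; 6–1: 2/3; 6–4: 2/3; 6–0: 2/3; 3–7: 1/2; 7–1: 1/2; 7–4: 1/2; 7–0: 1/2.
All other pairs contribute 0.
Summing the contributions gives betweenness(8) = 61/6.

61/6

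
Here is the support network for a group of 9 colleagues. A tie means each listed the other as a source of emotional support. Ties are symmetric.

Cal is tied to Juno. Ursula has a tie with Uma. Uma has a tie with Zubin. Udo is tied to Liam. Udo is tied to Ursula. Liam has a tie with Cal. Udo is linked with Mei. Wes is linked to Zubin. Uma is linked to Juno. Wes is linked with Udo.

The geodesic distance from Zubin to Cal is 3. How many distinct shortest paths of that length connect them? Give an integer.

1

The shortest distance is 3, and the only length-3 path is Zubin–Uma–Juno–Cal. So there is exactly 1 shortest path.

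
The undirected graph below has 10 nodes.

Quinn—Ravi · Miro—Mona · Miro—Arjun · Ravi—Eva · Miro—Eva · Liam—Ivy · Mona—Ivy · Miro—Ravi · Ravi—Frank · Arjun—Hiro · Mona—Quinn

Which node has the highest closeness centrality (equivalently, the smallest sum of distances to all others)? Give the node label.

Miro

Farness (sum of distances to all others) for each node — Arjun:21, Eva:20, Frank:26, Hiro:29, Ivy:23, Liam:31, Miro:15, Mona:17, Quinn:20, Ravi:18.
The smallest farness is 15, for Miro, so Miro has the highest closeness.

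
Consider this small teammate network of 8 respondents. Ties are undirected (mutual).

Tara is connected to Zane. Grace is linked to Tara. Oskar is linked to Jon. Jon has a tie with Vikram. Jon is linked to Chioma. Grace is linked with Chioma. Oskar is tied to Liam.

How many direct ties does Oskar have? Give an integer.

2

Oskar is directly tied to Jon and Liam. That is 2 neighbors, so the degree of Oskar is 2.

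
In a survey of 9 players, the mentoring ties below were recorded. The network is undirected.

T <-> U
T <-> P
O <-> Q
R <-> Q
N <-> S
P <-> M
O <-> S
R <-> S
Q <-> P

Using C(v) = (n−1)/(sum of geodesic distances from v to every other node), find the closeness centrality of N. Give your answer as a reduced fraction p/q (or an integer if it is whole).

Distances from N: M:5, O:2, P:4, Q:3, R:2, S:1, T:5, U:6. Sum = 28.
n = 9, so closeness = 8/28 = 2/7.

2/7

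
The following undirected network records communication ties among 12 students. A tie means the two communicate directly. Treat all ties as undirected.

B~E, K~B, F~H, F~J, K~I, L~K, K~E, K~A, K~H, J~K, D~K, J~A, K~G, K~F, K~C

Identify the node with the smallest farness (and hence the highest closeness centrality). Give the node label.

K

Farness (sum of distances to all others) for each node — A:20, B:20, C:21, D:21, E:20, F:19, G:21, H:20, I:21, J:19, K:11, L:21.
The smallest farness is 11, for K, so K has the highest closeness.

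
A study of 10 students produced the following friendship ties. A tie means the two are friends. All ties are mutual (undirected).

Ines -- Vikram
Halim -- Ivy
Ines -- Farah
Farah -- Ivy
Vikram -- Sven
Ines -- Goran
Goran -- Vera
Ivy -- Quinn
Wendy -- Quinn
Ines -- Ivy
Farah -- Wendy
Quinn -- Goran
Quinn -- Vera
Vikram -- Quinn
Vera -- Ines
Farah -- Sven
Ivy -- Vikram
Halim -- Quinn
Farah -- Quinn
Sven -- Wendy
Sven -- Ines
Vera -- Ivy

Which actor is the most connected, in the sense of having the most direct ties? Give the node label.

Degrees — Farah:5, Goran:3, Halim:2, Ines:6, Ivy:6, Quinn:7, Sven:4, Vera:4, Vikram:4, Wendy:3.
The maximum is 7, attained only by Quinn.

Quinn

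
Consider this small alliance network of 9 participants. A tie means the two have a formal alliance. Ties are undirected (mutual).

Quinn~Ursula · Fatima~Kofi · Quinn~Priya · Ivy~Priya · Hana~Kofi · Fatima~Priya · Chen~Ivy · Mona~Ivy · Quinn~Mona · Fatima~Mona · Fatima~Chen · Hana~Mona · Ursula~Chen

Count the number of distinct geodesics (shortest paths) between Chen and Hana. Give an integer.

The shortest distance is 3. The length-3 paths are: Chen–Fatima–Mona–Hana; Chen–Ivy–Mona–Hana; Chen–Fatima–Kofi–Hana.
That gives 3 distinct shortest paths.

3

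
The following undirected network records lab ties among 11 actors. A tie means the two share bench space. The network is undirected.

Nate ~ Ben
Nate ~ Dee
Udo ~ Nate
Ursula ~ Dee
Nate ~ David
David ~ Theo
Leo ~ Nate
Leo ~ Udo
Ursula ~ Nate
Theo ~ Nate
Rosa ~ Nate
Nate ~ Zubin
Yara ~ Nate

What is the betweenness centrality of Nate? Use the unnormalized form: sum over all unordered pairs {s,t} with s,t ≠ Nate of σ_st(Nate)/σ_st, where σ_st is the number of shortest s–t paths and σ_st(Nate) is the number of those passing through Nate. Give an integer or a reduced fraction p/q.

Pairs whose geodesics pass through Nate — Udo–Ursula: 1; Udo–Dee: 1; Udo–Zubin: 1; Udo–Ben: 1; Udo–David: 1; Udo–Theo: 1; Udo–Rosa: 1; Udo–Yara: 1; Leo–Ursula: 1; Leo–Dee: 1; Leo–Zubin: 1; Leo–Ben: 1; Leo–David: 1; Leo–Theo: 1 … (+28 more pairs).
All other pairs contribute 0.
Summing the contributions gives betweenness(Nate) = 42.

42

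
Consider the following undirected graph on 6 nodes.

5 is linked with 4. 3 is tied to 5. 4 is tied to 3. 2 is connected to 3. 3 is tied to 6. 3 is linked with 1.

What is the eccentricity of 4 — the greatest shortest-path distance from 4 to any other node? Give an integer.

Distances from 4: 1:2, 2:2, 3:1, 5:1, 6:2.
The largest is 2 (to 6, 1, and 2), so the eccentricity of 4 is 2.

2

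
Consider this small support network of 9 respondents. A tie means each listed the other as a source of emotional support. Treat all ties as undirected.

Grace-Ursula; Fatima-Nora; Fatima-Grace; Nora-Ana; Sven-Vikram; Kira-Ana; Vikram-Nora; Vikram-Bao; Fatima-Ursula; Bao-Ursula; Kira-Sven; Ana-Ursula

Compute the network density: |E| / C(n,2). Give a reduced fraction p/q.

There are 12 edges and 9 nodes, so the maximum possible is C(9,2) = 36.
Density = 12/36 = 1/3.

1/3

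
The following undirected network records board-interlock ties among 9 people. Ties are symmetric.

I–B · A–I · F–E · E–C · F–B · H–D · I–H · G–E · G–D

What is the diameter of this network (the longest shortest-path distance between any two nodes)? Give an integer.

Eccentricity of each node (its greatest distance to any other): A:5, B:3, C:5, D:3, E:4, F:3, G:4, H:4, I:4.
The maximum eccentricity is 5, realized for instance by the pair A–C via A – I – B – F – E – C. So the diameter is 5.

5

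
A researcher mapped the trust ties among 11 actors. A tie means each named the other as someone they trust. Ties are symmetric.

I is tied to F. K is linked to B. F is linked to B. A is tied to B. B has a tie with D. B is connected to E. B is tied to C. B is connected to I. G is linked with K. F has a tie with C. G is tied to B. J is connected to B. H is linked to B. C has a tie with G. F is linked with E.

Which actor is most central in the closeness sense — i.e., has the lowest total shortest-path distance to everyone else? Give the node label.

B

Farness (sum of distances to all others) for each node — A:19, B:10, C:17, D:19, E:18, F:16, G:17, H:19, I:18, J:19, K:18.
The smallest farness is 10, for B, so B has the highest closeness.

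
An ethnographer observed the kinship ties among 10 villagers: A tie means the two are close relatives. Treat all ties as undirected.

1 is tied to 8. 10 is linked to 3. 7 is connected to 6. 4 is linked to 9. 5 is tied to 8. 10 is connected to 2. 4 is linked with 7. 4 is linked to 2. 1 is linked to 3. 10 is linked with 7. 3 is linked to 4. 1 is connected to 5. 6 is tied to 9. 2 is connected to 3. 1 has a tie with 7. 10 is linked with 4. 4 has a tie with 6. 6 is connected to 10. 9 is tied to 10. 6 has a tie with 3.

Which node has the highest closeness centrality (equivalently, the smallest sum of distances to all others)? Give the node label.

Farness (sum of distances to all others) for each node — 1:15, 2:17, 3:13, 4:14, 5:22, 6:15, 7:14, 8:22, 9:20, 10:14.
The smallest farness is 13, for 3, so 3 has the highest closeness.

3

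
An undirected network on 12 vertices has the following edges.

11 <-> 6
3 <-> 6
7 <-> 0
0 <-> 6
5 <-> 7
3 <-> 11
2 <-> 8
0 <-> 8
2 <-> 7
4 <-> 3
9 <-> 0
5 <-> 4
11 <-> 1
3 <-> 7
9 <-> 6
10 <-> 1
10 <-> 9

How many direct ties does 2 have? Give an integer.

2

2 is directly tied to 7 and 8. That is 2 neighbors, so the degree of 2 is 2.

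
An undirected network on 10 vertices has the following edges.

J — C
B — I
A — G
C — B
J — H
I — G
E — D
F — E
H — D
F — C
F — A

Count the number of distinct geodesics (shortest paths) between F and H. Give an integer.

The shortest distance is 3. The length-3 paths are: F–C–J–H; F–E–D–H.
That gives 2 distinct shortest paths.

2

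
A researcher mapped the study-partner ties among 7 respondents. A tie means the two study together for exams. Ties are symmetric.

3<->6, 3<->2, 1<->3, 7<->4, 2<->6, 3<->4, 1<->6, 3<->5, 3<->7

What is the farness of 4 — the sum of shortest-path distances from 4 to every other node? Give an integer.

Distances from 4: 1:2, 2:2, 3:1, 5:2, 6:2, 7:1.
Sum = 2 + 2 + 1 + 2 + 2 + 1 = 10.

10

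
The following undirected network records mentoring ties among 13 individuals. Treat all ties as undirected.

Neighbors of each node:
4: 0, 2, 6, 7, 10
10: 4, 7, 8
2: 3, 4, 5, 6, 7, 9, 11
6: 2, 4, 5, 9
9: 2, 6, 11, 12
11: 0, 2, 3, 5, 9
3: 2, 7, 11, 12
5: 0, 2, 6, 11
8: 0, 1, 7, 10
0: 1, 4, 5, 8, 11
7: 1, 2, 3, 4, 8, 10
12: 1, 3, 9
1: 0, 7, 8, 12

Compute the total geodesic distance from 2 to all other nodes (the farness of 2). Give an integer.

Distances from 2: 0:2, 1:2, 3:1, 4:1, 5:1, 6:1, 7:1, 8:2, 9:1, 10:2, 11:1, 12:2.
Sum = 2 + 2 + 1 + 1 + 1 + 1 + 1 + 2 + 1 + 2 + 1 + 2 = 17.

17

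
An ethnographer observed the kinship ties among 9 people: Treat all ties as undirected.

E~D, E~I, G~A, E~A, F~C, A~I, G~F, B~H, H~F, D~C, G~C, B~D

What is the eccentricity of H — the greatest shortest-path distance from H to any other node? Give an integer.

4

Distances from H: A:3, B:1, C:2, D:2, E:3, F:1, G:2, I:4.
The largest is 4 (to I), so the eccentricity of H is 4.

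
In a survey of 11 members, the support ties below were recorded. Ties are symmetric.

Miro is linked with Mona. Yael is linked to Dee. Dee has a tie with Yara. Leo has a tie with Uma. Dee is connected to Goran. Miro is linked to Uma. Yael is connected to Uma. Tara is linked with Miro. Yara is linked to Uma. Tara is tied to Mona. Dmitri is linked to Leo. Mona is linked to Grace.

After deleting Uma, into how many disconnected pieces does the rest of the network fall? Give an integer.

3

Without Uma, the remaining ties split the others into: {Dee, Goran, Yael, Yara}; {Grace, Miro, Mona, Tara}; {Dmitri, Leo}.
That's 3 separate components.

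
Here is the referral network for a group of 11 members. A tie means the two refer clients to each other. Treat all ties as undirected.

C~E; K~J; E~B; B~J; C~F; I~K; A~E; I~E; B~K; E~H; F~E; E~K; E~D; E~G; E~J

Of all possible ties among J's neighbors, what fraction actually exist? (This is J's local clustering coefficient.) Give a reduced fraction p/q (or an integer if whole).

1

J's neighbors: B, E, and K (k = 3).
Possible neighbor pairs: C(3,2) = 3. Edges among them: B–E, B–K, E–K → e = 3.
Clustering(J) = 3/3 = 1.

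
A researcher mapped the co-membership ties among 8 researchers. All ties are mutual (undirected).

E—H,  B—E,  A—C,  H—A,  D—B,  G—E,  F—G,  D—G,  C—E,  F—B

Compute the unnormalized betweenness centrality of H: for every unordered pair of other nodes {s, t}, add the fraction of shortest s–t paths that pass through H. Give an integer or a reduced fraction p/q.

5/2

Pairs whose geodesics pass through H — D–A: 2/4; G–A: 1/2; F–A: 2/4; B–A: 1/2; A–E: 1/2.
All other pairs contribute 0.
Summing the contributions gives betweenness(H) = 5/2.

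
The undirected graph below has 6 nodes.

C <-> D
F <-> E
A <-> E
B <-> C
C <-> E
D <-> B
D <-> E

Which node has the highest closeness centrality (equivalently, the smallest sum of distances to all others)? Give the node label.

E

Farness (sum of distances to all others) for each node — A:10, B:10, C:7, D:7, E:6, F:10.
The smallest farness is 6, for E, so E has the highest closeness.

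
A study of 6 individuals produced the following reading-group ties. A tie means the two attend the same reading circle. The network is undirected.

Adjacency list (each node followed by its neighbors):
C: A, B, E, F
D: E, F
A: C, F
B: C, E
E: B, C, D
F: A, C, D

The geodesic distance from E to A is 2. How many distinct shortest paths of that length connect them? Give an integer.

The shortest distance is 2, and the only length-2 path is E–C–A. So there is exactly 1 shortest path.

1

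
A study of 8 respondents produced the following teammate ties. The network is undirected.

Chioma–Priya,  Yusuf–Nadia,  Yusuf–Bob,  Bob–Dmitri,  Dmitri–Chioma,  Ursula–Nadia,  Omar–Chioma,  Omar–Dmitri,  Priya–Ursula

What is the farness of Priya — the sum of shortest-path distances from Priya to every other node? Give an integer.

14

Distances from Priya: Bob:3, Chioma:1, Dmitri:2, Nadia:2, Omar:2, Ursula:1, Yusuf:3.
Sum = 3 + 1 + 2 + 2 + 2 + 1 + 3 = 14.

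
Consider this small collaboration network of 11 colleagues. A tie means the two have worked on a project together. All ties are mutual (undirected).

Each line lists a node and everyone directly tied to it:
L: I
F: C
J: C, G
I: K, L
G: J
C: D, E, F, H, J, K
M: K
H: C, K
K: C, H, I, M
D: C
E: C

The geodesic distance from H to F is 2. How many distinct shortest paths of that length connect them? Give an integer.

The shortest distance is 2, and the only length-2 path is H–C–F. So there is exactly 1 shortest path.

1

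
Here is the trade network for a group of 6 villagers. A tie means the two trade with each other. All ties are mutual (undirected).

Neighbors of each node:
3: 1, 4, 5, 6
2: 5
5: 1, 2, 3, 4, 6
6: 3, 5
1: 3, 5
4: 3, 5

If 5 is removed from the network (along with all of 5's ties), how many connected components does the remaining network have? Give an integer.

Without 5, the remaining ties split the others into: {1, 3, 4, 6}; {2}.
That's 2 separate components.

2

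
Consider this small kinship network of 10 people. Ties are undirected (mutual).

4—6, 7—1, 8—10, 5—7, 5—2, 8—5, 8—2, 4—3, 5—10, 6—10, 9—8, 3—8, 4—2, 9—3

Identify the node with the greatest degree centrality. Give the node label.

8

Degrees — 1:1, 2:3, 3:3, 4:3, 5:4, 6:2, 7:2, 8:5, 9:2, 10:3.
The maximum is 5, attained only by 8.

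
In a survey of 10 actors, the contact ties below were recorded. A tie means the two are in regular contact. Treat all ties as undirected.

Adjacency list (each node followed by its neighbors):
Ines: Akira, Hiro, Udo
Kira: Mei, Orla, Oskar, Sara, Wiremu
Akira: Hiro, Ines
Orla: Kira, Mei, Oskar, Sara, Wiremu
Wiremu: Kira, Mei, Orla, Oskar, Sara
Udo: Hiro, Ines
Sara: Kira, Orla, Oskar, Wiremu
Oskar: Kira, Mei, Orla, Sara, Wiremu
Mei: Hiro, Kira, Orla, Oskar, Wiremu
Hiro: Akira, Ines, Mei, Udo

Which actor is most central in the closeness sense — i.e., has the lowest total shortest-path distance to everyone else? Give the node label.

Mei

Farness (sum of distances to all others) for each node — Akira:22, Hiro:15, Ines:21, Kira:16, Mei:13, Orla:16, Oskar:16, Sara:21, Udo:22, Wiremu:16.
The smallest farness is 13, for Mei, so Mei has the highest closeness.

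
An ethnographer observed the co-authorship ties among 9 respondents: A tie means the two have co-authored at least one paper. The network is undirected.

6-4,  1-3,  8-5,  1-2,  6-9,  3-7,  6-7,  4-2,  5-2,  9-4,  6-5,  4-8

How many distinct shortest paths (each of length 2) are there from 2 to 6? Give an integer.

2

The shortest distance is 2. The length-2 paths are: 2–4–6; 2–5–6.
That gives 2 distinct shortest paths.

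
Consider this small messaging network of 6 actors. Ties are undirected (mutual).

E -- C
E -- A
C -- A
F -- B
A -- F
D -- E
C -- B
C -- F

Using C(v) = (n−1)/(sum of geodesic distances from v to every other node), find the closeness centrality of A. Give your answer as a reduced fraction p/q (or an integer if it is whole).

Distances from A: B:2, C:1, D:2, E:1, F:1. Sum = 7.
n = 6, so closeness = 5/7.

5/7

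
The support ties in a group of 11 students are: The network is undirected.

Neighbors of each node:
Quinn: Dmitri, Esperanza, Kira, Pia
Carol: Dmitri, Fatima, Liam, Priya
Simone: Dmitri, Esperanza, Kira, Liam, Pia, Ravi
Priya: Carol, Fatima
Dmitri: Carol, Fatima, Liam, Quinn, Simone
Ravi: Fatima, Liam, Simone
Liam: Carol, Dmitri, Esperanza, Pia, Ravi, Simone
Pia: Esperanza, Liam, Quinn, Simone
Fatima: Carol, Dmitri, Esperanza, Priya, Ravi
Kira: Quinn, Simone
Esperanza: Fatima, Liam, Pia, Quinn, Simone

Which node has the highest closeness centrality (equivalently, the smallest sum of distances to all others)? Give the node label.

Farness (sum of distances to all others) for each node — Carol:17, Dmitri:15, Esperanza:15, Fatima:16, Kira:22, Liam:14, Pia:17, Priya:23, Quinn:18, Ravi:18, Simone:15.
The smallest farness is 14, for Liam, so Liam has the highest closeness.

Liam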